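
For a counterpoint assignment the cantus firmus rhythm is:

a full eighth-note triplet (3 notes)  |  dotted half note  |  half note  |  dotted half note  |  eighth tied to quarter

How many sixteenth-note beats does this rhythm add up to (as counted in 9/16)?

One sixteenth-note beat = 2 thirty-second notes.
Working in thirty-second notes: a full eighth-note triplet (3 notes) (three triplet eighths span one quarter) = 8; dotted half note = 24; half note = 16; dotted half note = 24; eighth tied to quarter (eighth + quarter) = 12.
Total: 8 + 24 + 16 + 24 + 12 = 84.
84 ÷ 2 = 42 beats.

42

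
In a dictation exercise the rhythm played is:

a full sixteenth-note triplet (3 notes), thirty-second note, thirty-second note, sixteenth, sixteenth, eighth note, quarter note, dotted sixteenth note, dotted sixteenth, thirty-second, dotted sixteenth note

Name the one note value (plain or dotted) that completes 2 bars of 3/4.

half note

2 bars of 3/4 = 48 thirty-second notes.
Express everything in thirty-second notes: a full sixteenth-note triplet (3 notes) (three triplet sixteenths span one eighth) = 4; thirty-second note = 1; thirty-second note = 1; sixteenth = 2; sixteenth = 2; eighth note = 4; quarter note = 8; dotted sixteenth note = 3; dotted sixteenth = 3; thirty-second = 1; dotted sixteenth note = 3.
Sum: 4 + 1 + 1 + 2 + 2 + 4 + 8 + 3 + 3 + 1 + 3 = 32.
Remaining: 48 − 32 = 16 thirty-second notes, which is a half note.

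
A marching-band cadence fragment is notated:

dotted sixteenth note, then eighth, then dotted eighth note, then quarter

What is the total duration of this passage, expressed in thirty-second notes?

21

Express everything in thirty-second notes: dotted sixteenth note = 3; eighth = 4; dotted eighth note = 6; quarter = 8.
Sum: 3 + 4 + 6 + 8 = 21 thirty-second notes.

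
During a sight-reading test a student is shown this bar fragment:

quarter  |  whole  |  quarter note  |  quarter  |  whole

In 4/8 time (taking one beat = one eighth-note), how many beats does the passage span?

22

One eighth-note beat = 2 sixteenth notes.
Each duration in sixteenth notes: quarter = 4; whole = 16; quarter note = 4; quarter = 4; whole = 16.
Altogether 4 + 16 + 4 + 4 + 16 = 44.
44 ÷ 2 = 22 beats.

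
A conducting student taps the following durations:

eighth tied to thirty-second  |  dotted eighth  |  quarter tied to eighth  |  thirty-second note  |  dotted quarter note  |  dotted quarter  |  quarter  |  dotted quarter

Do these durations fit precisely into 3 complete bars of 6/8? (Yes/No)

No

One bar of 6/8 = 24 thirty-second notes, so 3 bars = 72.
Working in thirty-second notes: eighth tied to thirty-second (eighth + thirty-second) = 5; dotted eighth = 6; quarter tied to eighth (quarter + eighth) = 12; thirty-second note = 1; dotted quarter note = 12; dotted quarter = 12; quarter = 8; dotted quarter = 12.
Adding: 5 + 6 + 12 + 1 + 12 + 12 + 8 + 12 = 68.
68 falls short of 72, so the answer is No.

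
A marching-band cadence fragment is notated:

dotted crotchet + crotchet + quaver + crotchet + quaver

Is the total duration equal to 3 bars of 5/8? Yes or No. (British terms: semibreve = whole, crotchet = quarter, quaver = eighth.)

One bar of 5/8 = 5 eighth notes, so 3 bars = 15.
Convert each value to eighth notes: dotted crotchet = 3; crotchet = 2; quaver = 1; crotchet = 2; quaver = 1.
Total: 3 + 2 + 1 + 2 + 1 = 9.
9 falls short of 15, so the answer is No.

No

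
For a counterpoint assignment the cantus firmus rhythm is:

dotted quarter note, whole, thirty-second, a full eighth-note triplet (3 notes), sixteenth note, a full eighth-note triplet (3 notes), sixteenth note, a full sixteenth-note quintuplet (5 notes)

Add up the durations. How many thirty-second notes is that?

73

Each duration in thirty-second notes: dotted quarter note = 12; whole = 32; thirty-second = 1; a full eighth-note triplet (3 notes) (three triplet eighths span one quarter) = 8; sixteenth note = 2; a full eighth-note triplet (3 notes) (three triplet eighths span one quarter) = 8; sixteenth note = 2; a full sixteenth-note quintuplet (5 notes) (five quintuplet sixteenths span one quarter) = 8.
Adding: 12 + 32 + 1 + 8 + 2 + 8 + 2 + 8 = 73 thirty-second notes.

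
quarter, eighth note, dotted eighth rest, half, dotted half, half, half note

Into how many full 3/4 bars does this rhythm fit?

One bar of 3/4 = 12 sixteenth notes.
In sixteenth notes: quarter = 4; eighth note = 2; dotted eighth rest = 3; half = 8; dotted half = 12; half = 8; half note = 8.
Total: 4 + 2 + 3 + 8 + 12 + 8 + 8 = 45.
45 ÷ 12 = 3 complete bars with 9 left over.

3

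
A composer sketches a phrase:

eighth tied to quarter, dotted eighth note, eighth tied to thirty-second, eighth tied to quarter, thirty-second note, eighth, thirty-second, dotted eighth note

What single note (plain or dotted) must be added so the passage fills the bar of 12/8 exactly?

thirty-second note

The bar of 12/8 = 48 thirty-second notes.
Convert each value to thirty-second notes: eighth tied to quarter (eighth + quarter) = 12; dotted eighth note = 6; eighth tied to thirty-second (eighth + thirty-second) = 5; eighth tied to quarter (eighth + quarter) = 12; thirty-second note = 1; eighth = 4; thirty-second = 1; dotted eighth note = 6.
Altogether 12 + 6 + 5 + 12 + 1 + 4 + 1 + 6 = 47.
Remaining: 48 − 47 = 1 thirty-second note, which is a thirty-second note.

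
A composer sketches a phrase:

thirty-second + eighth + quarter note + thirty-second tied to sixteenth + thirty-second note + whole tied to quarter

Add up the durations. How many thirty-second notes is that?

57

Convert each value to thirty-second notes: thirty-second = 1; eighth = 4; quarter note = 8; thirty-second tied to sixteenth (thirty-second + sixteenth) = 3; thirty-second note = 1; whole tied to quarter (whole + quarter) = 40.
Total: 1 + 4 + 8 + 3 + 1 + 40 = 57 thirty-second notes.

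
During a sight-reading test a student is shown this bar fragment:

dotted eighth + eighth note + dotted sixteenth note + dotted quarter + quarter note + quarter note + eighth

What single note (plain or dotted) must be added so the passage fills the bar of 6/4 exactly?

The bar of 6/4 = 48 thirty-second notes.
Working in thirty-second notes: dotted eighth = 6; eighth note = 4; dotted sixteenth note = 3; dotted quarter = 12; quarter note = 8; quarter note = 8; eighth = 4.
Altogether 6 + 4 + 3 + 12 + 8 + 8 + 4 = 45.
Remaining: 48 − 45 = 3 thirty-second notes, which is a dotted sixteenth note.

dotted sixteenth note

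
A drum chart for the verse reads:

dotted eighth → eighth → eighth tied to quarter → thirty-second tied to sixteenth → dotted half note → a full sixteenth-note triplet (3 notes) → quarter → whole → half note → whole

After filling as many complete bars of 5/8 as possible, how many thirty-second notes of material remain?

1

One bar of 5/8 = 20 thirty-second notes.
Each duration in thirty-second notes: dotted eighth = 6; eighth = 4; eighth tied to quarter (eighth + quarter) = 12; thirty-second tied to sixteenth (thirty-second + sixteenth) = 3; dotted half note = 24; a full sixteenth-note triplet (3 notes) (three triplet sixteenths span one eighth) = 4; quarter = 8; whole = 32; half note = 16; whole = 32.
Total: 6 + 4 + 12 + 3 + 24 + 4 + 8 + 32 + 16 + 32 = 141.
141 ÷ 20 = 7 complete bars with 1 thirty-second note remaining.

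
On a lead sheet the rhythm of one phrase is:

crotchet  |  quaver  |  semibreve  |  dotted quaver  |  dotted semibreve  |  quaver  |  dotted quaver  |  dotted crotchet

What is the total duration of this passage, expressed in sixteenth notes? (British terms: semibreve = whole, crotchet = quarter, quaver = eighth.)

60

Each duration in sixteenth notes: crotchet = 4; quaver = 2; semibreve = 16; dotted quaver = 3; dotted semibreve = 24; quaver = 2; dotted quaver = 3; dotted crotchet = 6.
Sum: 4 + 2 + 16 + 3 + 24 + 2 + 3 + 6 = 60 sixteenth notes.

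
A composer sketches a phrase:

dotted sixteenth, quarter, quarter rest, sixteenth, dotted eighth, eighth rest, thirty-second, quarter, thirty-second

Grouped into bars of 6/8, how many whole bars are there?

One bar of 6/8 = 24 thirty-second notes.
In thirty-second notes: dotted sixteenth = 3; quarter = 8; quarter rest = 8; sixteenth = 2; dotted eighth = 6; eighth rest = 4; thirty-second = 1; quarter = 8; thirty-second = 1.
Altogether 3 + 8 + 8 + 2 + 6 + 4 + 1 + 8 + 1 = 41.
41 ÷ 24 = 1 complete bar with 17 left over.

1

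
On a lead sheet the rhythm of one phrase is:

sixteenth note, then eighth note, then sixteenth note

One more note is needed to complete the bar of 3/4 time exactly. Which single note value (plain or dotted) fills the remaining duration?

half note

The bar of 3/4 = 12 sixteenth notes.
Express everything in sixteenth notes: sixteenth note = 1; eighth note = 2; sixteenth note = 1.
Adding: 1 + 2 + 1 = 4.
Remaining: 12 − 4 = 8 sixteenth notes, which is a half note.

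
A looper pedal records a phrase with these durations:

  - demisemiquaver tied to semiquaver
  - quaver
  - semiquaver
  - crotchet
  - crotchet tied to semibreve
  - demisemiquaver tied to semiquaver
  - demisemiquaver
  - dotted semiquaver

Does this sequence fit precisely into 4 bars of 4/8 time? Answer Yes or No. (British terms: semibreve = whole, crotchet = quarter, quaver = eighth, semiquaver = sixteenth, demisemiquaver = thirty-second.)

One bar of 4/8 = 16 thirty-second notes, so 4 bars = 64.
Each duration in thirty-second notes: demisemiquaver tied to semiquaver (demisemiquaver + semiquaver) = 3; quaver = 4; semiquaver = 2; crotchet = 8; crotchet tied to semibreve (crotchet + semibreve) = 40; demisemiquaver tied to semiquaver (demisemiquaver + semiquaver) = 3; demisemiquaver = 1; dotted semiquaver = 3.
Sum: 3 + 4 + 2 + 8 + 40 + 3 + 1 + 3 = 64.
64 equals 64, so the answer is Yes.

Yes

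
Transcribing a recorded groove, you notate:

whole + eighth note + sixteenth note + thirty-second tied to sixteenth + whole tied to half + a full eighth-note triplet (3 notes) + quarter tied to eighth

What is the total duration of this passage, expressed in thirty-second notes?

109

Convert each value to thirty-second notes: whole = 32; eighth note = 4; sixteenth note = 2; thirty-second tied to sixteenth (thirty-second + sixteenth) = 3; whole tied to half (whole + half) = 48; a full eighth-note triplet (3 notes) (three triplet eighths span one quarter) = 8; quarter tied to eighth (quarter + eighth) = 12.
Altogether 32 + 4 + 2 + 3 + 48 + 8 + 12 = 109 thirty-second notes.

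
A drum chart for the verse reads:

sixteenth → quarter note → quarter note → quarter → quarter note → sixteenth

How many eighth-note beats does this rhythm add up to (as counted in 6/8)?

One eighth-note beat = 2 sixteenth notes.
In sixteenth notes: sixteenth = 1; quarter note = 4; quarter note = 4; quarter = 4; quarter note = 4; sixteenth = 1.
Total: 1 + 4 + 4 + 4 + 4 + 1 = 18.
18 ÷ 2 = 9 beats.

9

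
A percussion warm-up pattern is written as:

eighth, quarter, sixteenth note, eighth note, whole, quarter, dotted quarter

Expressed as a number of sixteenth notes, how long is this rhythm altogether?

35

Convert each value to sixteenth notes: eighth = 2; quarter = 4; sixteenth note = 1; eighth note = 2; whole = 16; quarter = 4; dotted quarter = 6.
Sum: 2 + 4 + 1 + 2 + 16 + 4 + 6 = 35 sixteenth notes.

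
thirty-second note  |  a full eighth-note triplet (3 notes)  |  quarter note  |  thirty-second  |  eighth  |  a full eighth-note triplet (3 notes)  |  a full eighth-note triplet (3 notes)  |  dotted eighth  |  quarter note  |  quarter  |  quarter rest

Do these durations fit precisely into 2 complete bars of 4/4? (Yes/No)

No

One bar of 4/4 = 32 thirty-second notes, so 2 bars = 64.
Express everything in thirty-second notes: thirty-second note = 1; a full eighth-note triplet (3 notes) (three triplet eighths span one quarter) = 8; quarter note = 8; thirty-second = 1; eighth = 4; a full eighth-note triplet (3 notes) (three triplet eighths span one quarter) = 8; a full eighth-note triplet (3 notes) (three triplet eighths span one quarter) = 8; dotted eighth = 6; quarter note = 8; quarter = 8; quarter rest = 8.
Sum: 1 + 8 + 8 + 1 + 4 + 8 + 8 + 6 + 8 + 8 + 8 = 68.
68 exceeds 64, so the answer is No.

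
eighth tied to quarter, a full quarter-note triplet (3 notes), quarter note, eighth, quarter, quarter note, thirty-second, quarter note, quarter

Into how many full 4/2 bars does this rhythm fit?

One bar of 4/2 = 64 thirty-second notes.
Convert each value to thirty-second notes: eighth tied to quarter (eighth + quarter) = 12; a full quarter-note triplet (3 notes) (three triplet quarters span one half) = 16; quarter note = 8; eighth = 4; quarter = 8; quarter note = 8; thirty-second = 1; quarter note = 8; quarter = 8.
Total: 12 + 16 + 8 + 4 + 8 + 8 + 1 + 8 + 8 = 73.
73 ÷ 64 = 1 complete bar with 9 left over.

1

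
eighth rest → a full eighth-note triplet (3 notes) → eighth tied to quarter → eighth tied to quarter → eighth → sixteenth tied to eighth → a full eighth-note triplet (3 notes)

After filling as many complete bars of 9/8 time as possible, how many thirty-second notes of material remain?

18

One bar of 9/8 = 18 sixteenth notes.
Express everything in sixteenth notes: eighth rest = 2; a full eighth-note triplet (3 notes) (three triplet eighths span one quarter) = 4; eighth tied to quarter (eighth + quarter) = 6; eighth tied to quarter (eighth + quarter) = 6; eighth = 2; sixteenth tied to eighth (sixteenth + eighth) = 3; a full eighth-note triplet (3 notes) (three triplet eighths span one quarter) = 4.
Sum: 2 + 4 + 6 + 6 + 2 + 3 + 4 = 27.
27 ÷ 18 = 1 complete bar with 9 sixteenth notes remaining = 18 thirty-second notes.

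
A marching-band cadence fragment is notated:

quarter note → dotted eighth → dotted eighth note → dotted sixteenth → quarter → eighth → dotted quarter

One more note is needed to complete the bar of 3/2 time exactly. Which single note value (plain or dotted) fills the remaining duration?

thirty-second note

The bar of 3/2 = 48 thirty-second notes.
Convert each value to thirty-second notes: quarter note = 8; dotted eighth = 6; dotted eighth note = 6; dotted sixteenth = 3; quarter = 8; eighth = 4; dotted quarter = 12.
Sum: 8 + 6 + 6 + 3 + 8 + 4 + 12 = 47.
Remaining: 48 − 47 = 1 thirty-second note, which is a thirty-second note.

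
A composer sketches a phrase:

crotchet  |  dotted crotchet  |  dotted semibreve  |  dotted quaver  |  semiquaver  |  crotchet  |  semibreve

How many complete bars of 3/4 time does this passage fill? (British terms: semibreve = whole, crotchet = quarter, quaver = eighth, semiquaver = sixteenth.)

4

One bar of 3/4 = 12 sixteenth notes.
Express everything in sixteenth notes: crotchet = 4; dotted crotchet = 6; dotted semibreve = 24; dotted quaver = 3; semiquaver = 1; crotchet = 4; semibreve = 16.
Sum: 4 + 6 + 24 + 3 + 1 + 4 + 16 = 58.
58 ÷ 12 = 4 complete bars with 10 left over.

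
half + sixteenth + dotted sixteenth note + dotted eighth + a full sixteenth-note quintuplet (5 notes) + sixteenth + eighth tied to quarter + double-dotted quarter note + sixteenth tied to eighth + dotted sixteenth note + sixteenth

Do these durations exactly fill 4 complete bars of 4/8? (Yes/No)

One bar of 4/8 = 16 thirty-second notes, so 4 bars = 64.
Convert each value to thirty-second notes: half = 16; sixteenth = 2; dotted sixteenth note = 3; dotted eighth = 6; a full sixteenth-note quintuplet (5 notes) (five quintuplet sixteenths span one quarter) = 8; sixteenth = 2; eighth tied to quarter (eighth + quarter) = 12; double-dotted quarter note = 14; sixteenth tied to eighth (sixteenth + eighth) = 6; dotted sixteenth note = 3; sixteenth = 2.
Sum: 16 + 2 + 3 + 6 + 8 + 2 + 12 + 14 + 6 + 3 + 2 = 74.
74 exceeds 64, so the answer is No.

No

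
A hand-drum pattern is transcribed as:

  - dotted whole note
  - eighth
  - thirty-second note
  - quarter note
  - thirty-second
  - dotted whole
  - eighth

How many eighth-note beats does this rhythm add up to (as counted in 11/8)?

One eighth-note beat = 4 thirty-second notes.
Convert each value to thirty-second notes: dotted whole note = 48; eighth = 4; thirty-second note = 1; quarter note = 8; thirty-second = 1; dotted whole = 48; eighth = 4.
Adding: 48 + 4 + 1 + 8 + 1 + 48 + 4 = 114.
114 ÷ 4 = 28.5 beats.

28.5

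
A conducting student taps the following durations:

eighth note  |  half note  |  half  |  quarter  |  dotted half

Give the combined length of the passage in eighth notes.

17

Each duration in eighth notes: eighth note = 1; half note = 4; half = 4; quarter = 2; dotted half = 6.
Total: 1 + 4 + 4 + 2 + 6 = 17 eighth notes.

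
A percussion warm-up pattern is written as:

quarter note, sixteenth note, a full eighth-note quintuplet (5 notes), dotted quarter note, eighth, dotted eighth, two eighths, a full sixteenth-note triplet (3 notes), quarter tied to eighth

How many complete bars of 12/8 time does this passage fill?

1

One bar of 12/8 = 24 sixteenth notes.
Each duration in sixteenth notes: quarter note = 4; sixteenth note = 1; a full eighth-note quintuplet (5 notes) (five quintuplet eighths span one half) = 8; dotted quarter note = 6; eighth = 2; dotted eighth = 3; eighth = 2; eighth = 2; a full sixteenth-note triplet (3 notes) (three triplet sixteenths span one eighth) = 2; quarter tied to eighth (quarter + eighth) = 6.
Altogether 4 + 1 + 8 + 6 + 2 + 3 + 2 + 2 + 2 + 6 = 36.
36 ÷ 24 = 1 complete bar with 12 left over.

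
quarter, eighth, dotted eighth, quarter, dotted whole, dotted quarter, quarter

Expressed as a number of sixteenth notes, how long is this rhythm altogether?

47

Working in sixteenth notes: quarter = 4; eighth = 2; dotted eighth = 3; quarter = 4; dotted whole = 24; dotted quarter = 6; quarter = 4.
Altogether 4 + 2 + 3 + 4 + 24 + 6 + 4 = 47 sixteenth notes.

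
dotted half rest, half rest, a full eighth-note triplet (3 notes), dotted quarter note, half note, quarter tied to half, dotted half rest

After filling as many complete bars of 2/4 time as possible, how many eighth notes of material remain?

3

One bar of 2/4 = 4 eighth notes.
Express everything in eighth notes: dotted half rest = 6; half rest = 4; a full eighth-note triplet (3 notes) (three triplet eighths span one quarter) = 2; dotted quarter note = 3; half note = 4; quarter tied to half (quarter + half) = 6; dotted half rest = 6.
Adding: 6 + 4 + 2 + 3 + 4 + 6 + 6 = 31.
31 ÷ 4 = 7 complete bars with 3 eighth notes remaining.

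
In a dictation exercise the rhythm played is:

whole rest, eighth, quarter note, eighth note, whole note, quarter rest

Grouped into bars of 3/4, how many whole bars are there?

3

One bar of 3/4 = 6 eighth notes.
Working in eighth notes: whole rest = 8; eighth = 1; quarter note = 2; eighth note = 1; whole note = 8; quarter rest = 2.
Altogether 8 + 1 + 2 + 1 + 8 + 2 = 22.
22 ÷ 6 = 3 complete bars with 4 left over.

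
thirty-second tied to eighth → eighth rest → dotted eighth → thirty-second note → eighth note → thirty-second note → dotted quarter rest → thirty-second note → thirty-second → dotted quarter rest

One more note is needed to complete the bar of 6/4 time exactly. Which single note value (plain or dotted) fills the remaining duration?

The bar of 6/4 = 48 thirty-second notes.
In thirty-second notes: thirty-second tied to eighth (thirty-second + eighth) = 5; eighth rest = 4; dotted eighth = 6; thirty-second note = 1; eighth note = 4; thirty-second note = 1; dotted quarter rest = 12; thirty-second note = 1; thirty-second = 1; dotted quarter rest = 12.
Sum: 5 + 4 + 6 + 1 + 4 + 1 + 12 + 1 + 1 + 12 = 47.
Remaining: 48 − 47 = 1 thirty-second note, which is a thirty-second note.

thirty-second note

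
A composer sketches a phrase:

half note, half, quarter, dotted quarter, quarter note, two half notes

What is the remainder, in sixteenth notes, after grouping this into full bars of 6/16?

One bar of 6/16 = 3 eighth notes.
Each duration in eighth notes: half note = 4; half = 4; quarter = 2; dotted quarter = 3; quarter note = 2; half note = 4; half note = 4.
Total: 4 + 4 + 2 + 3 + 2 + 4 + 4 = 23.
23 ÷ 3 = 7 complete bars with 2 eighth notes remaining = 4 sixteenth notes.

4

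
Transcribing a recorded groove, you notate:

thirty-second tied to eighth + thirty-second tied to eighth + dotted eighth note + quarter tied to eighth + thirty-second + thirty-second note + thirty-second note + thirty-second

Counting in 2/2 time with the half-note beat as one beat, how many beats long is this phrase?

One half-note beat = 16 thirty-second notes.
In thirty-second notes: thirty-second tied to eighth (thirty-second + eighth) = 5; thirty-second tied to eighth (thirty-second + eighth) = 5; dotted eighth note = 6; quarter tied to eighth (quarter + eighth) = 12; thirty-second = 1; thirty-second note = 1; thirty-second note = 1; thirty-second = 1.
Altogether 5 + 5 + 6 + 12 + 1 + 1 + 1 + 1 = 32.
32 ÷ 16 = 2 beats.

2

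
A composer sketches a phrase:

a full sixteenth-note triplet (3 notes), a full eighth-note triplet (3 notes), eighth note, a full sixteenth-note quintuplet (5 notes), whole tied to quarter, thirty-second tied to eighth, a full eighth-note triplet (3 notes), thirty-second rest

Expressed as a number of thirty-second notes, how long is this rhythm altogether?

78

In thirty-second notes: a full sixteenth-note triplet (3 notes) (three triplet sixteenths span one eighth) = 4; a full eighth-note triplet (3 notes) (three triplet eighths span one quarter) = 8; eighth note = 4; a full sixteenth-note quintuplet (5 notes) (five quintuplet sixteenths span one quarter) = 8; whole tied to quarter (whole + quarter) = 40; thirty-second tied to eighth (thirty-second + eighth) = 5; a full eighth-note triplet (3 notes) (three triplet eighths span one quarter) = 8; thirty-second rest = 1.
Sum: 4 + 8 + 4 + 8 + 40 + 5 + 8 + 1 = 78 thirty-second notes.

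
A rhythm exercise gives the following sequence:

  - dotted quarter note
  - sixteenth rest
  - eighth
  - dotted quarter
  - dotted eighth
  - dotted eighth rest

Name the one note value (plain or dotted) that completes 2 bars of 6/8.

2 bars of 6/8 = 24 sixteenth notes.
Express everything in sixteenth notes: dotted quarter note = 6; sixteenth rest = 1; eighth = 2; dotted quarter = 6; dotted eighth = 3; dotted eighth rest = 3.
Altogether 6 + 1 + 2 + 6 + 3 + 3 = 21.
Remaining: 24 − 21 = 3 sixteenth notes, which is a dotted eighth note.

dotted eighth note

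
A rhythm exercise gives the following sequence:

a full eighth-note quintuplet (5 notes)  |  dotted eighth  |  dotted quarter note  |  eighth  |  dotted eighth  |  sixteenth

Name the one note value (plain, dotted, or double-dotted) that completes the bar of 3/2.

sixteenth note

The bar of 3/2 = 24 sixteenth notes.
Working in sixteenth notes: a full eighth-note quintuplet (5 notes) (five quintuplet eighths span one half) = 8; dotted eighth = 3; dotted quarter note = 6; eighth = 2; dotted eighth = 3; sixteenth = 1.
Sum: 8 + 3 + 6 + 2 + 3 + 1 = 23.
Remaining: 24 − 23 = 1 sixteenth note, which is a sixteenth note.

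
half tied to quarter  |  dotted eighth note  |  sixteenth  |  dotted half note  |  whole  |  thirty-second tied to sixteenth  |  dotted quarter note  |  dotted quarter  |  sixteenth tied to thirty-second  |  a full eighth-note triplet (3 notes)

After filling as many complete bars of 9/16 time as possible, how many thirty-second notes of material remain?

0

One bar of 9/16 = 18 thirty-second notes.
Each duration in thirty-second notes: half tied to quarter (half + quarter) = 24; dotted eighth note = 6; sixteenth = 2; dotted half note = 24; whole = 32; thirty-second tied to sixteenth (thirty-second + sixteenth) = 3; dotted quarter note = 12; dotted quarter = 12; sixteenth tied to thirty-second (sixteenth + thirty-second) = 3; a full eighth-note triplet (3 notes) (three triplet eighths span one quarter) = 8.
Sum: 24 + 6 + 2 + 24 + 32 + 3 + 12 + 12 + 3 + 8 = 126.
126 ÷ 18 = 7 complete bars with 0 thirty-second notes remaining.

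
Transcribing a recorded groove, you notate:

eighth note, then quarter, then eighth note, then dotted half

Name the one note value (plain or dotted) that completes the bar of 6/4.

The bar of 6/4 = 12 eighth notes.
In eighth notes: eighth note = 1; quarter = 2; eighth note = 1; dotted half = 6.
Total: 1 + 2 + 1 + 6 = 10.
Remaining: 12 − 10 = 2 eighth notes, which is a quarter note.

quarter note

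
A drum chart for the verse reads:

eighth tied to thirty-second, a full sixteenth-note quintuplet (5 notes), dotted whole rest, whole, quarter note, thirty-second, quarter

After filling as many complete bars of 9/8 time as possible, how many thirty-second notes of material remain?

2

One bar of 9/8 = 36 thirty-second notes.
Convert each value to thirty-second notes: eighth tied to thirty-second (eighth + thirty-second) = 5; a full sixteenth-note quintuplet (5 notes) (five quintuplet sixteenths span one quarter) = 8; dotted whole rest = 48; whole = 32; quarter note = 8; thirty-second = 1; quarter = 8.
Sum: 5 + 8 + 48 + 32 + 8 + 1 + 8 = 110.
110 ÷ 36 = 3 complete bars with 2 thirty-second notes remaining.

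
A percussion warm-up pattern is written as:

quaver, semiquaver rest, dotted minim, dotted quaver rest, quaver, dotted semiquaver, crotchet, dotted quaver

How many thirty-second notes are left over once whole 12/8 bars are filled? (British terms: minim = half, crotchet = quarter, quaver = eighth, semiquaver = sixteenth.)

9

One bar of 12/8 = 48 thirty-second notes.
Express everything in thirty-second notes: quaver = 4; semiquaver rest = 2; dotted minim = 24; dotted quaver rest = 6; quaver = 4; dotted semiquaver = 3; crotchet = 8; dotted quaver = 6.
Sum: 4 + 2 + 24 + 6 + 4 + 3 + 8 + 6 = 57.
57 ÷ 48 = 1 complete bar with 9 thirty-second notes remaining.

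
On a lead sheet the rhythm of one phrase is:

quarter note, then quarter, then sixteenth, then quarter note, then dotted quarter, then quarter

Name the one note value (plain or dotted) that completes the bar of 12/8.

The bar of 12/8 = 24 sixteenth notes.
Each duration in sixteenth notes: quarter note = 4; quarter = 4; sixteenth = 1; quarter note = 4; dotted quarter = 6; quarter = 4.
Adding: 4 + 4 + 1 + 4 + 6 + 4 = 23.
Remaining: 24 − 23 = 1 sixteenth note, which is a sixteenth note.

sixteenth note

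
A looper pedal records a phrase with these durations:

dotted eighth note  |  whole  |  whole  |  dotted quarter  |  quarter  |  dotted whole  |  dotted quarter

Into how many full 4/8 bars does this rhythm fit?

9

One bar of 4/8 = 8 sixteenth notes.
Each duration in sixteenth notes: dotted eighth note = 3; whole = 16; whole = 16; dotted quarter = 6; quarter = 4; dotted whole = 24; dotted quarter = 6.
Total: 3 + 16 + 16 + 6 + 4 + 24 + 6 = 75.
75 ÷ 8 = 9 complete bars with 3 left over.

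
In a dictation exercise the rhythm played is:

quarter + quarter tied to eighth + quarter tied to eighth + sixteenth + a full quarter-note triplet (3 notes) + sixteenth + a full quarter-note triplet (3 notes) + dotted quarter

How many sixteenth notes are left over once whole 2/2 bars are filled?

8

One bar of 2/2 = 16 sixteenth notes.
In sixteenth notes: quarter = 4; quarter tied to eighth (quarter + eighth) = 6; quarter tied to eighth (quarter + eighth) = 6; sixteenth = 1; a full quarter-note triplet (3 notes) (three triplet quarters span one half) = 8; sixteenth = 1; a full quarter-note triplet (3 notes) (three triplet quarters span one half) = 8; dotted quarter = 6.
Sum: 4 + 6 + 6 + 1 + 8 + 1 + 8 + 6 = 40.
40 ÷ 16 = 2 complete bars with 8 sixteenth notes remaining.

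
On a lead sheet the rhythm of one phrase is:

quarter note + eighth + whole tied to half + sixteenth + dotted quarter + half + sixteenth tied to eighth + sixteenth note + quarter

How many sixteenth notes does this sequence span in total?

Express everything in sixteenth notes: quarter note = 4; eighth = 2; whole tied to half (whole + half) = 24; sixteenth = 1; dotted quarter = 6; half = 8; sixteenth tied to eighth (sixteenth + eighth) = 3; sixteenth note = 1; quarter = 4.
Total: 4 + 2 + 24 + 1 + 6 + 8 + 3 + 1 + 4 = 53 sixteenth notes.

53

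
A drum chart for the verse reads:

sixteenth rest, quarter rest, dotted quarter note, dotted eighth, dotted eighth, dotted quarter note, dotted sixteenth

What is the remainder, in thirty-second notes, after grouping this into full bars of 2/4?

1

One bar of 2/4 = 16 thirty-second notes.
Express everything in thirty-second notes: sixteenth rest = 2; quarter rest = 8; dotted quarter note = 12; dotted eighth = 6; dotted eighth = 6; dotted quarter note = 12; dotted sixteenth = 3.
Total: 2 + 8 + 12 + 6 + 6 + 12 + 3 = 49.
49 ÷ 16 = 3 complete bars with 1 thirty-second note remaining.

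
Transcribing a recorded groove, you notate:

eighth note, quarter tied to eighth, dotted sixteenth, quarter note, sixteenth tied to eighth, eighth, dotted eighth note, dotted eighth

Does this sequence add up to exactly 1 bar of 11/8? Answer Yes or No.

One bar of 11/8 = 44 thirty-second notes.
Express everything in thirty-second notes: eighth note = 4; quarter tied to eighth (quarter + eighth) = 12; dotted sixteenth = 3; quarter note = 8; sixteenth tied to eighth (sixteenth + eighth) = 6; eighth = 4; dotted eighth note = 6; dotted eighth = 6.
Total: 4 + 12 + 3 + 8 + 6 + 4 + 6 + 6 = 49.
49 exceeds 44, so the answer is No.

No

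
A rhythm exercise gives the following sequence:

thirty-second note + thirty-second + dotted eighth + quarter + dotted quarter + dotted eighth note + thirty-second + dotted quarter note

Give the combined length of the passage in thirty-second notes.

47

Each duration in thirty-second notes: thirty-second note = 1; thirty-second = 1; dotted eighth = 6; quarter = 8; dotted quarter = 12; dotted eighth note = 6; thirty-second = 1; dotted quarter note = 12.
Adding: 1 + 1 + 6 + 8 + 12 + 6 + 1 + 12 = 47 thirty-second notes.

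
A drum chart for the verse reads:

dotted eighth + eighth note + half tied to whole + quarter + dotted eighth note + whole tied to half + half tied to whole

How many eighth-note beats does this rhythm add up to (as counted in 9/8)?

42

One eighth-note beat = 2 sixteenth notes.
Convert each value to sixteenth notes: dotted eighth = 3; eighth note = 2; half tied to whole (half + whole) = 24; quarter = 4; dotted eighth note = 3; whole tied to half (whole + half) = 24; half tied to whole (half + whole) = 24.
Sum: 3 + 2 + 24 + 4 + 3 + 24 + 24 = 84.
84 ÷ 2 = 42 beats.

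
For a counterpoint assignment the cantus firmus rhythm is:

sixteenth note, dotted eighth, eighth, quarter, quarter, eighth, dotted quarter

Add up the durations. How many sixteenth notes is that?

Working in sixteenth notes: sixteenth note = 1; dotted eighth = 3; eighth = 2; quarter = 4; quarter = 4; eighth = 2; dotted quarter = 6.
Total: 1 + 3 + 2 + 4 + 4 + 2 + 6 = 22 sixteenth notes.

22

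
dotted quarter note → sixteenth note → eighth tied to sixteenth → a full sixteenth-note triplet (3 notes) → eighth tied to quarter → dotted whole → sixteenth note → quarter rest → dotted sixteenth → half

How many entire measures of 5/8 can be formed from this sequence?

One bar of 5/8 = 20 thirty-second notes.
Convert each value to thirty-second notes: dotted quarter note = 12; sixteenth note = 2; eighth tied to sixteenth (eighth + sixteenth) = 6; a full sixteenth-note triplet (3 notes) (three triplet sixteenths span one eighth) = 4; eighth tied to quarter (eighth + quarter) = 12; dotted whole = 48; sixteenth note = 2; quarter rest = 8; dotted sixteenth = 3; half = 16.
Total: 12 + 2 + 6 + 4 + 12 + 48 + 2 + 8 + 3 + 16 = 113.
113 ÷ 20 = 5 complete bars with 13 left over.

5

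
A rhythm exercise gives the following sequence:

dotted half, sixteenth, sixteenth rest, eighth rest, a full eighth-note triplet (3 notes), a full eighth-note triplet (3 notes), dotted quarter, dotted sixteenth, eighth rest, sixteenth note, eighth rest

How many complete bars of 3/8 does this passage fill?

6

One bar of 3/8 = 12 thirty-second notes.
In thirty-second notes: dotted half = 24; sixteenth = 2; sixteenth rest = 2; eighth rest = 4; a full eighth-note triplet (3 notes) (three triplet eighths span one quarter) = 8; a full eighth-note triplet (3 notes) (three triplet eighths span one quarter) = 8; dotted quarter = 12; dotted sixteenth = 3; eighth rest = 4; sixteenth note = 2; eighth rest = 4.
Sum: 24 + 2 + 2 + 4 + 8 + 8 + 12 + 3 + 4 + 2 + 4 = 73.
73 ÷ 12 = 6 complete bars with 1 left over.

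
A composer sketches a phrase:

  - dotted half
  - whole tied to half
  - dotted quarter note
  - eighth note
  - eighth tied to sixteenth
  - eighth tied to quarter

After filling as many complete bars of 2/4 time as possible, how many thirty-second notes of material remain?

One bar of 2/4 = 8 sixteenth notes.
In sixteenth notes: dotted half = 12; whole tied to half (whole + half) = 24; dotted quarter note = 6; eighth note = 2; eighth tied to sixteenth (eighth + sixteenth) = 3; eighth tied to quarter (eighth + quarter) = 6.
Adding: 12 + 24 + 6 + 2 + 3 + 6 = 53.
53 ÷ 8 = 6 complete bars with 5 sixteenth notes remaining = 10 thirty-second notes.

10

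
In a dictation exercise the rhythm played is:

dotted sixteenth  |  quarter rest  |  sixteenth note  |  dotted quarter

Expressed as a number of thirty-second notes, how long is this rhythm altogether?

In thirty-second notes: dotted sixteenth = 3; quarter rest = 8; sixteenth note = 2; dotted quarter = 12.
Sum: 3 + 8 + 2 + 12 = 25 thirty-second notes.

25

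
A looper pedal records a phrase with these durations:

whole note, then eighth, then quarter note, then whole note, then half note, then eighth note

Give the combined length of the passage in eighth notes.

Express everything in eighth notes: whole note = 8; eighth = 1; quarter note = 2; whole note = 8; half note = 4; eighth note = 1.
Sum: 8 + 1 + 2 + 8 + 4 + 1 = 24 eighth notes.

24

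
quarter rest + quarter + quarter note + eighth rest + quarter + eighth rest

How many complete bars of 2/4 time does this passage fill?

One bar of 2/4 = 4 eighth notes.
Working in eighth notes: quarter rest = 2; quarter = 2; quarter note = 2; eighth rest = 1; quarter = 2; eighth rest = 1.
Total: 2 + 2 + 2 + 1 + 2 + 1 = 10.
10 ÷ 4 = 2 complete bars with 2 left over.

2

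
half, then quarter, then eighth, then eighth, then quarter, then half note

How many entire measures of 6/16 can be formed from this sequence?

One bar of 6/16 = 3 eighth notes.
In eighth notes: half = 4; quarter = 2; eighth = 1; eighth = 1; quarter = 2; half note = 4.
Adding: 4 + 2 + 1 + 1 + 2 + 4 = 14.
14 ÷ 3 = 4 complete bars with 2 left over.

4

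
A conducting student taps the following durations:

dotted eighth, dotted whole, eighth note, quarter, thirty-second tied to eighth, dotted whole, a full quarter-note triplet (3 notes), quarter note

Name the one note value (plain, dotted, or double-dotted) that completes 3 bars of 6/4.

thirty-second note

3 bars of 6/4 = 144 thirty-second notes.
In thirty-second notes: dotted eighth = 6; dotted whole = 48; eighth note = 4; quarter = 8; thirty-second tied to eighth (thirty-second + eighth) = 5; dotted whole = 48; a full quarter-note triplet (3 notes) (three triplet quarters span one half) = 16; quarter note = 8.
Altogether 6 + 48 + 4 + 8 + 5 + 48 + 16 + 8 = 143.
Remaining: 144 − 143 = 1 thirty-second note, which is a thirty-second note.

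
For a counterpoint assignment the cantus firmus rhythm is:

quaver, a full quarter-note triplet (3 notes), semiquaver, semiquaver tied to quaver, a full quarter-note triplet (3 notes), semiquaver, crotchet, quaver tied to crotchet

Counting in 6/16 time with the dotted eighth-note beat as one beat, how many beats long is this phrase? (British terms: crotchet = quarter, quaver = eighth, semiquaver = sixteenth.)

11

One dotted eighth-note beat = 3 sixteenth notes.
Working in sixteenth notes: quaver = 2; a full quarter-note triplet (3 notes) (three triplet quarters span one half) = 8; semiquaver = 1; semiquaver tied to quaver (semiquaver + quaver) = 3; a full quarter-note triplet (3 notes) (three triplet quarters span one half) = 8; semiquaver = 1; crotchet = 4; quaver tied to crotchet (quaver + crotchet) = 6.
Total: 2 + 8 + 1 + 3 + 8 + 1 + 4 + 6 = 33.
33 ÷ 3 = 11 beats.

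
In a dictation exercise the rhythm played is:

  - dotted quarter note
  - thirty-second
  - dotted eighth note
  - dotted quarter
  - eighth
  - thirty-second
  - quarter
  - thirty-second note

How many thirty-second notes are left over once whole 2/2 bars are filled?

13

One bar of 2/2 = 32 thirty-second notes.
In thirty-second notes: dotted quarter note = 12; thirty-second = 1; dotted eighth note = 6; dotted quarter = 12; eighth = 4; thirty-second = 1; quarter = 8; thirty-second note = 1.
Sum: 12 + 1 + 6 + 12 + 4 + 1 + 8 + 1 = 45.
45 ÷ 32 = 1 complete bar with 13 thirty-second notes remaining.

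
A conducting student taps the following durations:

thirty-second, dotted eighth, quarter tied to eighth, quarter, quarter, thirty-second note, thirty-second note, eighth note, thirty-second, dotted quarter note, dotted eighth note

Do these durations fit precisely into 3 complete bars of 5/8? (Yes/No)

Yes

One bar of 5/8 = 20 thirty-second notes, so 3 bars = 60.
Convert each value to thirty-second notes: thirty-second = 1; dotted eighth = 6; quarter tied to eighth (quarter + eighth) = 12; quarter = 8; quarter = 8; thirty-second note = 1; thirty-second note = 1; eighth note = 4; thirty-second = 1; dotted quarter note = 12; dotted eighth note = 6.
Adding: 1 + 6 + 12 + 8 + 8 + 1 + 1 + 4 + 1 + 12 + 6 = 60.
60 equals 60, so the answer is Yes.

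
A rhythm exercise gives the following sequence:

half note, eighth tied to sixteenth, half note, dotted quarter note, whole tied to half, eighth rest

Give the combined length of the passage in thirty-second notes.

Each duration in thirty-second notes: half note = 16; eighth tied to sixteenth (eighth + sixteenth) = 6; half note = 16; dotted quarter note = 12; whole tied to half (whole + half) = 48; eighth rest = 4.
Sum: 16 + 6 + 16 + 12 + 48 + 4 = 102 thirty-second notes.

102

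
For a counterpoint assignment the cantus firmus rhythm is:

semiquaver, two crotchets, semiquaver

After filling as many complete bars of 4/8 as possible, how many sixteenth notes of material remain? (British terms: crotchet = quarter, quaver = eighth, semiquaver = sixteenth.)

One bar of 4/8 = 8 sixteenth notes.
Express everything in sixteenth notes: semiquaver = 1; crotchet = 4; crotchet = 4; semiquaver = 1.
Sum: 1 + 4 + 4 + 1 = 10.
10 ÷ 8 = 1 complete bar with 2 sixteenth notes remaining.

2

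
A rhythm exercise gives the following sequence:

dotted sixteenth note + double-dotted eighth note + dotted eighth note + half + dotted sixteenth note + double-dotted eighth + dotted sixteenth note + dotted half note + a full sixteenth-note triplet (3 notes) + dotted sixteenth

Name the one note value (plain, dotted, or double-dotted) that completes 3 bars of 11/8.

3 bars of 11/8 = 132 thirty-second notes.
Working in thirty-second notes: dotted sixteenth note = 3; double-dotted eighth note = 7; dotted eighth note = 6; half = 16; dotted sixteenth note = 3; double-dotted eighth = 7; dotted sixteenth note = 3; dotted half note = 24; a full sixteenth-note triplet (3 notes) (three triplet sixteenths span one eighth) = 4; dotted sixteenth = 3.
Altogether 3 + 7 + 6 + 16 + 3 + 7 + 3 + 24 + 4 + 3 = 76.
Remaining: 132 − 76 = 56 thirty-second notes, which is a double-dotted whole note.

double-dotted whole note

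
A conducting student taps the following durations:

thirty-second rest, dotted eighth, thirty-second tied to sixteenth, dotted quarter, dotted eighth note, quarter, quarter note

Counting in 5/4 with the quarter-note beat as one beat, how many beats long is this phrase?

One quarter-note beat = 8 thirty-second notes.
Each duration in thirty-second notes: thirty-second rest = 1; dotted eighth = 6; thirty-second tied to sixteenth (thirty-second + sixteenth) = 3; dotted quarter = 12; dotted eighth note = 6; quarter = 8; quarter note = 8.
Altogether 1 + 6 + 3 + 12 + 6 + 8 + 8 = 44.
44 ÷ 8 = 5.5 beats.

5.5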